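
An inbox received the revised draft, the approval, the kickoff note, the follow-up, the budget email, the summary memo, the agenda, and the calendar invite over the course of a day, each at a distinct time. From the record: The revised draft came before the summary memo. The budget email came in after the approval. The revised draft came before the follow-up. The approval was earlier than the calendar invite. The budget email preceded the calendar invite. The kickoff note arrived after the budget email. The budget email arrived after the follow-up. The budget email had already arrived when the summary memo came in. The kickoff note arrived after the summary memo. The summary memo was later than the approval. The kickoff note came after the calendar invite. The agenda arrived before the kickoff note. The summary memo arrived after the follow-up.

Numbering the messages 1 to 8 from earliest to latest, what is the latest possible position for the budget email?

The budget email must come before the calendar invite, the kickoff note, and the summary memo — 3 messages forced after it.
Everything else can be placed before the budget email in some valid order, so the budget email can sit as late as position 8 − 3 = 5.

5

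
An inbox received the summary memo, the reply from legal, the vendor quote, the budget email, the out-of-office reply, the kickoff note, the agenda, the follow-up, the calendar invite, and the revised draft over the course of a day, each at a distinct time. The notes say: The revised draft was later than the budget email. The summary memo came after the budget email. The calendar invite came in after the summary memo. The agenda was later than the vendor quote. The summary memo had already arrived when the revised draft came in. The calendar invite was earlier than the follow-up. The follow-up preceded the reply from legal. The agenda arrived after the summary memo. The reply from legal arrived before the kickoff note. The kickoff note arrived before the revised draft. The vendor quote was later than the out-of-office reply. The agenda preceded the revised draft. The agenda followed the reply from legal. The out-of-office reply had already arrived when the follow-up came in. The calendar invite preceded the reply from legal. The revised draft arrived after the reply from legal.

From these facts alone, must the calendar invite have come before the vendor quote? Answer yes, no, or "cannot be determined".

No chain of stated constraints runs from the calendar invite to the vendor quote, and none runs from the vendor quote to the calendar invite either.
So the relative order of the calendar invite and the vendor quote is not fixed by the given facts.

cannot be determined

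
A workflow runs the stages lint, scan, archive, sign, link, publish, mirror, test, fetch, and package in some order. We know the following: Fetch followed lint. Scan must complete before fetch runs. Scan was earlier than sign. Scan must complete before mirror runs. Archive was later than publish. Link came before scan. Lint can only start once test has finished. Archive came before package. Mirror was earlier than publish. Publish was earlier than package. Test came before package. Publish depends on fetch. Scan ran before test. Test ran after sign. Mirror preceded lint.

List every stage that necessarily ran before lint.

link, mirror, scan, sign, test

Directly stated before lint: mirror and test.
Link reaches lint via link → scan → mirror → lint.
Scan reaches lint via scan → mirror → lint.
Sign reaches lint via sign → test → lint.
No chain forces archive (or any of the others) ahead of lint.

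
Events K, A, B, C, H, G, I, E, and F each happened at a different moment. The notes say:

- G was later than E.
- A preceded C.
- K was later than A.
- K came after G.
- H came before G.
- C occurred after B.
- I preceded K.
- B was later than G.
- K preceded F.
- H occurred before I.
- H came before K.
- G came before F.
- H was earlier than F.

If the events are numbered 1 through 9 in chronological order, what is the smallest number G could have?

E and H must both come before G — 2 forced predecessors.
Nothing else is forced ahead of G, so its earliest slot is position 2 + 1 = 3.

3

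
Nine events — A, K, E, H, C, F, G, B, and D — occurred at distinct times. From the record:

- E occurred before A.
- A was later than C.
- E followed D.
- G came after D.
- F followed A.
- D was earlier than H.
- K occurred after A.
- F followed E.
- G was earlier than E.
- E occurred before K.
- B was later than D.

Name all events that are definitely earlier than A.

C, D, E, G

Directly stated before A: C and E.
D reaches A via D → E → A.
G reaches A via G → E → A.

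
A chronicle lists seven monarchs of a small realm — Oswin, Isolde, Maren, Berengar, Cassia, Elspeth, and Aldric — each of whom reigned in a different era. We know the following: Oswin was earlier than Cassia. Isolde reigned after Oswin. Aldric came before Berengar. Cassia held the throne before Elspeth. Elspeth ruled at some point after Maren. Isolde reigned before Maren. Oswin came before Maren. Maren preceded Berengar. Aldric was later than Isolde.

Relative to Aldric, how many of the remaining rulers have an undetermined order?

3

Forced before Aldric: Isolde and Oswin; forced after Aldric: Berengar.
That leaves Cassia, Elspeth, and Maren with no forced order relative to Aldric — 3.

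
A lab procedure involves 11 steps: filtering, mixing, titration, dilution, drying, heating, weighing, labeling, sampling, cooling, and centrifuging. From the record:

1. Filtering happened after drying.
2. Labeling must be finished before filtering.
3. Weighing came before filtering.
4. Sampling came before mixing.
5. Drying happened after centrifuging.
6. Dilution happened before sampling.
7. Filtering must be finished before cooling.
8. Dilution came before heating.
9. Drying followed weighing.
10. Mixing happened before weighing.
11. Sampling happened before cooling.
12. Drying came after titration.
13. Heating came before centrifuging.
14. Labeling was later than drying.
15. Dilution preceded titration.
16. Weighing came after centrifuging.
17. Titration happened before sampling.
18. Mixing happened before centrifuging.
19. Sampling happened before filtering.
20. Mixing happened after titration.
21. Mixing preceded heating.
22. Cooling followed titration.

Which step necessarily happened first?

Dilution has a chain of constraints placing it before every other step, so dilution must be first.

dilution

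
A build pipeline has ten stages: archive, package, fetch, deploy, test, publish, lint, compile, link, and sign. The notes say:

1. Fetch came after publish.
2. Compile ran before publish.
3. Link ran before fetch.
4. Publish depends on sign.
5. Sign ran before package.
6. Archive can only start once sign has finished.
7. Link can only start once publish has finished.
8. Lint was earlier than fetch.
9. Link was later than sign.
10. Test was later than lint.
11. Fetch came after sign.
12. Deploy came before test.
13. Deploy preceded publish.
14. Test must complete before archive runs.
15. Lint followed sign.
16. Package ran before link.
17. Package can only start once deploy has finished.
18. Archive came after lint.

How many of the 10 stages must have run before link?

5

Directly stated before link: package, publish, and sign.
Compile reaches link via compile → publish → link.
Deploy reaches link via deploy → package → link.
That's compile, deploy, package, publish, and sign — 5 in all.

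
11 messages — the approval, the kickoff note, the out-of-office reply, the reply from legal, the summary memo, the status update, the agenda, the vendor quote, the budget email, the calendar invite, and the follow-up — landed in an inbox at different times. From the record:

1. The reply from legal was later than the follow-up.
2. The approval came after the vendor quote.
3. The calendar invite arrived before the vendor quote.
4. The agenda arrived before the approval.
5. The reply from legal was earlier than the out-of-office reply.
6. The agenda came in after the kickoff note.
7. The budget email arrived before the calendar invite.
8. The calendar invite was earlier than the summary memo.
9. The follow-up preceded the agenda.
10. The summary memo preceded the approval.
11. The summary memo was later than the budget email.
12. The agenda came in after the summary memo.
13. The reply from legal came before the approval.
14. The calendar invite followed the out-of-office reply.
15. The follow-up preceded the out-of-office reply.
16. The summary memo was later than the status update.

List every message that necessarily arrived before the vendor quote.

Directly stated before the vendor quote: the calendar invite.
The budget email reaches the vendor quote via the budget email → the calendar invite → the vendor quote.
The follow-up reaches the vendor quote via the follow-up → the out-of-office reply → the calendar invite → the vendor quote.
The out-of-office reply reaches the vendor quote via the out-of-office reply → the calendar invite → the vendor quote.
Likewise the reply from legal reaches the vendor quote by chaining the stated constraints.
No chain forces the kickoff note (or any of the others) ahead of the vendor quote.

the budget email, the calendar invite, the follow-up, the out-of-office reply, the reply from legal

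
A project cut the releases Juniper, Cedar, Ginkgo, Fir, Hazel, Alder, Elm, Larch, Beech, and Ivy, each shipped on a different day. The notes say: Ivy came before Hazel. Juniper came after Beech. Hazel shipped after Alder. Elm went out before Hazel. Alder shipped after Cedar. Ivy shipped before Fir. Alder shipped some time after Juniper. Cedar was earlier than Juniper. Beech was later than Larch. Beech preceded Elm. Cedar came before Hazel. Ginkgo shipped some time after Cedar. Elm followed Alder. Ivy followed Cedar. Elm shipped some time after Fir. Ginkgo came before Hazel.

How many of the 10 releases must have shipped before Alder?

4

Directly stated before Alder: Cedar and Juniper.
Beech reaches Alder via Beech → Juniper → Alder.
Larch reaches Alder via Larch → Beech → Juniper → Alder.
That's Beech, Cedar, Juniper, and Larch — 4 in all.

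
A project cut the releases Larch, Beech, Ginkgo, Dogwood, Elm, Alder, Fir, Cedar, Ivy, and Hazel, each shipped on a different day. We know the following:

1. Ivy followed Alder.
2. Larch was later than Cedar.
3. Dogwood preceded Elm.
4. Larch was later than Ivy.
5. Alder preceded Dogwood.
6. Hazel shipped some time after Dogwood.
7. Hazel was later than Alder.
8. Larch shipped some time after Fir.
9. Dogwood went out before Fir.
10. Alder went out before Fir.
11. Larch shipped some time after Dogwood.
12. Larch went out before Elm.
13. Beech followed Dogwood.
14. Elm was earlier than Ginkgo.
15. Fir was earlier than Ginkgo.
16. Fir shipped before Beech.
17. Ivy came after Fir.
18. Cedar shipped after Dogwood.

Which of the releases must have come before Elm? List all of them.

Directly stated before Elm: Dogwood and Larch.
Alder reaches Elm via Alder → Dogwood → Elm.
Cedar reaches Elm via Cedar → Larch → Elm.
Fir reaches Elm via Fir → Larch → Elm.
Likewise Ivy reaches Elm by chaining the stated constraints.
No chain forces Ginkgo (or any of the others) ahead of Elm.

Alder, Cedar, Dogwood, Fir, Ivy, Larch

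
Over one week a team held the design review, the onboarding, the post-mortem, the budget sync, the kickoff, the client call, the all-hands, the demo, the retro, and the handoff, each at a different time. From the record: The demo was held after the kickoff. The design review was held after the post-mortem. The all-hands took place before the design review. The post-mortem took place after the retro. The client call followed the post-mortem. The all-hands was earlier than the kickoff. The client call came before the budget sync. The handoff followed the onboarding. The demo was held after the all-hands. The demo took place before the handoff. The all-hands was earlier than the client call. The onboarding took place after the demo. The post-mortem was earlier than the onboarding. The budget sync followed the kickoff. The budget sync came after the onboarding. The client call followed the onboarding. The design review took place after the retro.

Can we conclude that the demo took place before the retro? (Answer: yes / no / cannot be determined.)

No chain of stated constraints runs from the demo to the retro, and none runs from the retro to the demo either.
So the relative order of the demo and the retro is not fixed by the given facts.

cannot be determined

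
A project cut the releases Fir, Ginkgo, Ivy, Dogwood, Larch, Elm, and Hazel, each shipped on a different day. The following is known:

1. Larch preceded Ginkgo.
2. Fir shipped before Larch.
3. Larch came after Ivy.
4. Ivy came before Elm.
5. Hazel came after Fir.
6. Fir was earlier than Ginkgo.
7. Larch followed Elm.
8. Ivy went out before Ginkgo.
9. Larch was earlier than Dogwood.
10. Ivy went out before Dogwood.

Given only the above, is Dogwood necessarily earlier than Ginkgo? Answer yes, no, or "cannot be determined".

cannot be determined

No chain of stated constraints runs from Dogwood to Ginkgo, and none runs from Ginkgo to Dogwood either.
So the relative order of Dogwood and Ginkgo is not fixed by the given facts.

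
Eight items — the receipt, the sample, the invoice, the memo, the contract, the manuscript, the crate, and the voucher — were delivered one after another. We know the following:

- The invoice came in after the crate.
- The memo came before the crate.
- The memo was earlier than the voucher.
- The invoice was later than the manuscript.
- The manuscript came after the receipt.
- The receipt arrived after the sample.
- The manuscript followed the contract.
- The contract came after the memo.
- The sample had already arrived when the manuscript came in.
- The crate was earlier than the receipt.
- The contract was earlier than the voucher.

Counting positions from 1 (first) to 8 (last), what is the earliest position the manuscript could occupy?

The contract, the crate, the memo, the receipt, and the sample must all come before the manuscript — 5 forced predecessors.
Nothing else is forced ahead of the manuscript, so its earliest slot is position 5 + 1 = 6.

6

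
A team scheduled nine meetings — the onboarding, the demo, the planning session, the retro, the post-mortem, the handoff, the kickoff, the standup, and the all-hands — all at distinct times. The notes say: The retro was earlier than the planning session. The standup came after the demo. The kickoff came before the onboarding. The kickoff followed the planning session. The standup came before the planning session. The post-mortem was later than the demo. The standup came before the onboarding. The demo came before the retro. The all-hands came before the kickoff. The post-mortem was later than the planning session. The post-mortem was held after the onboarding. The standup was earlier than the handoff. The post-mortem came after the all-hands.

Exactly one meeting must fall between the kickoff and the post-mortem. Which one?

the onboarding

Tracing the constraints gives the kickoff → the onboarding → the post-mortem, so the onboarding sits after the kickoff and before the post-mortem.
No other meeting is forced both after the kickoff and before the post-mortem.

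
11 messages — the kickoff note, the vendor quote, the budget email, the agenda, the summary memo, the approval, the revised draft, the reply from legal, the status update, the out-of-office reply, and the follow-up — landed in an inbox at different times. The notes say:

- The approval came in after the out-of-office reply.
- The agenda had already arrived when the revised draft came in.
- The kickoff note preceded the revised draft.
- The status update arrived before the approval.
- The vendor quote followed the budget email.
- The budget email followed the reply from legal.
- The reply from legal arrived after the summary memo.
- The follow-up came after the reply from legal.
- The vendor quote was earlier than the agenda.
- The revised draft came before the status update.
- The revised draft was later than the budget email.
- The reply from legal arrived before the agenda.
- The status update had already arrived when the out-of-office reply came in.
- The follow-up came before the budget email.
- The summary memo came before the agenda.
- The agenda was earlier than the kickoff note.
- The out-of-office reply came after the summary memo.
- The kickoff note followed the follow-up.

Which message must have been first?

the summary memo

The summary memo has a chain of constraints placing it before every other message, so the summary memo must be first.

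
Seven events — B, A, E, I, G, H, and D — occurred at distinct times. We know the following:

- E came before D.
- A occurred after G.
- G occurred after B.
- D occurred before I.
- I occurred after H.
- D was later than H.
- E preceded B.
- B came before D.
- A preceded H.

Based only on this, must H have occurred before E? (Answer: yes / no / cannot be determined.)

Tracing the constraints gives E → B → G → A → H, so E must come before H.
That means H cannot be before E.

no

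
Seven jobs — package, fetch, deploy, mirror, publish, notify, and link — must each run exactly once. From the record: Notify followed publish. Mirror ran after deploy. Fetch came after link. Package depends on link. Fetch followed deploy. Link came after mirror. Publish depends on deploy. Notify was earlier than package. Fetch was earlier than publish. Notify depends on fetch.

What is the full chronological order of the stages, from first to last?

The constraints fix every adjacent pair, so only one ordering works:
deploy → mirror → link → fetch → publish → notify → package.

deploy, mirror, link, fetch, publish, notify, package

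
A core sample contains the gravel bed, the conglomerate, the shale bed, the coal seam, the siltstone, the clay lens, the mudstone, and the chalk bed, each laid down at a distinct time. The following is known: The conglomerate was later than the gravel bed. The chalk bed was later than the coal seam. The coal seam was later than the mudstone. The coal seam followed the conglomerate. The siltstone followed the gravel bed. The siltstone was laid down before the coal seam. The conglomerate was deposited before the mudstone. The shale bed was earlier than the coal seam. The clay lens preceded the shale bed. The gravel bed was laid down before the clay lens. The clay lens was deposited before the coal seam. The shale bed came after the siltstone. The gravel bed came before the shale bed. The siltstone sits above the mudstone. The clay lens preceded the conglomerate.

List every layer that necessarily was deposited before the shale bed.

Directly stated before the shale bed: the clay lens, the gravel bed, and the siltstone.
The conglomerate reaches the shale bed via the conglomerate → the mudstone → the siltstone → the shale bed.
The mudstone reaches the shale bed via the mudstone → the siltstone → the shale bed.

the clay lens, the conglomerate, the gravel bed, the mudstone, the siltstone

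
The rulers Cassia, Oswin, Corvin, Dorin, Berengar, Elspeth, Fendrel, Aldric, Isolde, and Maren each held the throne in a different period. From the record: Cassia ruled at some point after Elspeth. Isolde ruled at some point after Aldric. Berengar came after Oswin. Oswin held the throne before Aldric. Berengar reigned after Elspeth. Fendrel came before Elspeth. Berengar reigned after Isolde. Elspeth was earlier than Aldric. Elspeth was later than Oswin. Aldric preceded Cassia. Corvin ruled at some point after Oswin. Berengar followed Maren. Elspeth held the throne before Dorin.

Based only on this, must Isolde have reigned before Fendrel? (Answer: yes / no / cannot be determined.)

Tracing the constraints gives Fendrel → Elspeth → Aldric → Isolde, so Fendrel must come before Isolde.
That means Isolde cannot be before Fendrel.

no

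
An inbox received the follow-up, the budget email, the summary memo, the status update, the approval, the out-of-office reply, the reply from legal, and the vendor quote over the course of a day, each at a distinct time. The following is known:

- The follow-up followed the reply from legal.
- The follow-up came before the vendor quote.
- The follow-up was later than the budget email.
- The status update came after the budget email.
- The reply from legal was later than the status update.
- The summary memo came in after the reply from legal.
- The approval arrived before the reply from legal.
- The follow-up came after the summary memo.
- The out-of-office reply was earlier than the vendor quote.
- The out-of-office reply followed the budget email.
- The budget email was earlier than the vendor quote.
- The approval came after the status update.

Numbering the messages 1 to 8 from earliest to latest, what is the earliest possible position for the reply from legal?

4

The approval, the budget email, and the status update must all come before the reply from legal — 3 forced predecessors.
Nothing else is forced ahead of the reply from legal, so its earliest slot is position 3 + 1 = 4.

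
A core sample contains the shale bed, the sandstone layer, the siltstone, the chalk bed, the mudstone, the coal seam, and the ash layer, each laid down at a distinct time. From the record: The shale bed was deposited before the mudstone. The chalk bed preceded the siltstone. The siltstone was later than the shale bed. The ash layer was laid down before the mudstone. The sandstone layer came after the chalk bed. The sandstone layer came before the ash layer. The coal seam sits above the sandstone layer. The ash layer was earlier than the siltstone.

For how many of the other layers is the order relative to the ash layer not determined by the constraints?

Forced before the ash layer: the chalk bed and the sandstone layer; forced after the ash layer: the mudstone and the siltstone.
That leaves the coal seam and the shale bed with no forced order relative to the ash layer — 2.

2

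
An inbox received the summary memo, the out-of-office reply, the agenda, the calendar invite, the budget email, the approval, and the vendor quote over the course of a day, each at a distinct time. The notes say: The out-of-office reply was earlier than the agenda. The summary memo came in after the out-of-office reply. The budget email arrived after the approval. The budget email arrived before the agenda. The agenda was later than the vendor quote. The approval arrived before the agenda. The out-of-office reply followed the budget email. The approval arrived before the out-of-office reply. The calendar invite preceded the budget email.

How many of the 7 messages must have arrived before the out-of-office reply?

Directly stated before the out-of-office reply: the approval and the budget email.
The calendar invite reaches the out-of-office reply via the calendar invite → the budget email → the out-of-office reply.
That's the approval, the budget email, and the calendar invite — 3 in all.

3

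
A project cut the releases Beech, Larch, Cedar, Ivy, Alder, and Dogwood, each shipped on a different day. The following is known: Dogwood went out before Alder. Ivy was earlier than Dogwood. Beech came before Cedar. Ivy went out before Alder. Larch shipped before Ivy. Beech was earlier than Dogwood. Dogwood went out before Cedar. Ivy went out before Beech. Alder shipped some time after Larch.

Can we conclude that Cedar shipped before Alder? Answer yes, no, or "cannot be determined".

cannot be determined

No chain of stated constraints runs from Cedar to Alder, and none runs from Alder to Cedar either.
So the relative order of Cedar and Alder is not fixed by the given facts.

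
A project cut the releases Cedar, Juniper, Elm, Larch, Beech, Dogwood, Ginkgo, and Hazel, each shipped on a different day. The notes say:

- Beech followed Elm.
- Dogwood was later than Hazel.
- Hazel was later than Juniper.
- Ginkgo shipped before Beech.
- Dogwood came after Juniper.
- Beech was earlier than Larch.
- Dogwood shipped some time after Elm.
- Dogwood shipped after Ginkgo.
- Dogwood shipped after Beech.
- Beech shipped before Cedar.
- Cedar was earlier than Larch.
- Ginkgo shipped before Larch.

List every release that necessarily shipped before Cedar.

Beech, Elm, Ginkgo

Directly stated before Cedar: Beech.
Elm reaches Cedar via Elm → Beech → Cedar.
Ginkgo reaches Cedar via Ginkgo → Beech → Cedar.
No chain forces Hazel (or any of the others) ahead of Cedar.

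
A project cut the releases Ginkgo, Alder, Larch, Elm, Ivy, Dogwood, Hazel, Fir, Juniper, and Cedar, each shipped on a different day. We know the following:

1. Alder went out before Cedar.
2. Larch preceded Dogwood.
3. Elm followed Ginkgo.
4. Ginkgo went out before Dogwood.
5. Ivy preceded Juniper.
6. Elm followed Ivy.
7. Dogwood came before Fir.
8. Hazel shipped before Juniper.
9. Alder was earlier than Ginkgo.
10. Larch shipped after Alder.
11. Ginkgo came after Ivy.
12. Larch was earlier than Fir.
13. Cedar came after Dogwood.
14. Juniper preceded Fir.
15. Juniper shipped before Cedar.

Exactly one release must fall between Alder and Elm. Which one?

Ginkgo

Tracing the constraints gives Alder → Ginkgo → Elm, so Ginkgo sits after Alder and before Elm.
No other release is forced both after Alder and before Elm.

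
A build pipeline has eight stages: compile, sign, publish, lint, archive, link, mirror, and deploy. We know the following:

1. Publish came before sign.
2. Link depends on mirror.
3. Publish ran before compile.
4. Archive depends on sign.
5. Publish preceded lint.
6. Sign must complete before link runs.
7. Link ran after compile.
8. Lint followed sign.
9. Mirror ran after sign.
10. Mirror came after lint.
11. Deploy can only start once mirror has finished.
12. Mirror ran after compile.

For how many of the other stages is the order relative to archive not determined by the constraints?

Forced before archive: publish and sign.
That leaves compile, deploy, link, lint, and mirror with no forced order relative to archive — 5.

5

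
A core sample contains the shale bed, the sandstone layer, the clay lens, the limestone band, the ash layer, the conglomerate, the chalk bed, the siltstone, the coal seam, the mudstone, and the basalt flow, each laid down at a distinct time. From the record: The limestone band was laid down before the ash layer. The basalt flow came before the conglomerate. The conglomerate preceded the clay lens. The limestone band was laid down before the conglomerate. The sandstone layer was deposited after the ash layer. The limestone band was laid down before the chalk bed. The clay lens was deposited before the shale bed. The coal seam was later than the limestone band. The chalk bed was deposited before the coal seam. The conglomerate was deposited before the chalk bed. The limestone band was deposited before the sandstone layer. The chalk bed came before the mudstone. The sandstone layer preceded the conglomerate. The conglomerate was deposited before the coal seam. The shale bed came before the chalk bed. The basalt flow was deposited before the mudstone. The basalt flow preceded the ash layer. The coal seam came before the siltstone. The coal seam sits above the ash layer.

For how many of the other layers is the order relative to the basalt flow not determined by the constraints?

Forced after the basalt flow: the ash layer, the chalk bed, the clay lens, the coal seam, the conglomerate, the mudstone, the sandstone layer, the shale bed, and the siltstone.
That leaves the limestone band with no forced order relative to the basalt flow — 1.

1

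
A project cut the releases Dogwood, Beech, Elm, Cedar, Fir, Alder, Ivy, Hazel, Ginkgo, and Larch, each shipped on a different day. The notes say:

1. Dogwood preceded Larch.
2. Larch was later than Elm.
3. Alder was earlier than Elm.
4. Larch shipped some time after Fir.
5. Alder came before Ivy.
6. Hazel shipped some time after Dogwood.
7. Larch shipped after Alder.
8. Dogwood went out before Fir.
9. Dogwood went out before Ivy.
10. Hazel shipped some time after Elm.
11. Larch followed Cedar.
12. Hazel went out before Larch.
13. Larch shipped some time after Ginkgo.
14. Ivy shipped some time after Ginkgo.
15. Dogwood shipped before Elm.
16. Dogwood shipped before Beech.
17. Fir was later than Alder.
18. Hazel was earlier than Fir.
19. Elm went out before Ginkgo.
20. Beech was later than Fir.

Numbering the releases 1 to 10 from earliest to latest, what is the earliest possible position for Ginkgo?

4

Alder, Dogwood, and Elm must all come before Ginkgo — 3 forced predecessors.
Nothing else is forced ahead of Ginkgo, so its earliest slot is position 3 + 1 = 4.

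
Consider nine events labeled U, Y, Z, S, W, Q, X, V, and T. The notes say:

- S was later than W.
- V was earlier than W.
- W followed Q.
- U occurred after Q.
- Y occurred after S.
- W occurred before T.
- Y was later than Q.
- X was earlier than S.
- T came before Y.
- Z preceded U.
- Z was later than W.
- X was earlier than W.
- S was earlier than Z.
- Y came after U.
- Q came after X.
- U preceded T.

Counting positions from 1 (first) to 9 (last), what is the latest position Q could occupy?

3

Q must come before S, T, U, W, Y, and Z — 6 events forced after it.
Everything else can be placed before Q in some valid order, so Q can sit as late as position 9 − 6 = 3.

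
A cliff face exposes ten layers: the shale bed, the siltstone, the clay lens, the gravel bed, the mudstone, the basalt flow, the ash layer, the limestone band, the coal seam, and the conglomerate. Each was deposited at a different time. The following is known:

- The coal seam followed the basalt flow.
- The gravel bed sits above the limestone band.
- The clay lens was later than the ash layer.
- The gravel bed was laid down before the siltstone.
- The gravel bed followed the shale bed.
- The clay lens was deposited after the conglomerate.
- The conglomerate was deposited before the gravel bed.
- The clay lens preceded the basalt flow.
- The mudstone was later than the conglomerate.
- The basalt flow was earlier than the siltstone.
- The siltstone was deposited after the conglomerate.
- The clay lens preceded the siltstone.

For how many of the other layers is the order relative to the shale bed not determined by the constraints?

7

Forced after the shale bed: the gravel bed and the siltstone.
That leaves the ash layer, the basalt flow, the clay lens, the coal seam, the conglomerate, the limestone band, and the mudstone with no forced order relative to the shale bed — 7.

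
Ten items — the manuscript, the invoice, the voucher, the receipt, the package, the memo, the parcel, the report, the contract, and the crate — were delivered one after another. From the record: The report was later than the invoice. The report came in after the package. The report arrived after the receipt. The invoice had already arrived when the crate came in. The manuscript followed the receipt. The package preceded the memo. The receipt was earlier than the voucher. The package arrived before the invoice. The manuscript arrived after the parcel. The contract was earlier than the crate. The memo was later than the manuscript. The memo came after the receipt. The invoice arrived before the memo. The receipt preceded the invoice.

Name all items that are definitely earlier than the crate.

Directly stated before the crate: the contract and the invoice.
The package reaches the crate via the package → the invoice → the crate.
The receipt reaches the crate via the receipt → the invoice → the crate.
No chain forces the voucher (or any of the others) ahead of the crate.

the contract, the invoice, the package, the receipt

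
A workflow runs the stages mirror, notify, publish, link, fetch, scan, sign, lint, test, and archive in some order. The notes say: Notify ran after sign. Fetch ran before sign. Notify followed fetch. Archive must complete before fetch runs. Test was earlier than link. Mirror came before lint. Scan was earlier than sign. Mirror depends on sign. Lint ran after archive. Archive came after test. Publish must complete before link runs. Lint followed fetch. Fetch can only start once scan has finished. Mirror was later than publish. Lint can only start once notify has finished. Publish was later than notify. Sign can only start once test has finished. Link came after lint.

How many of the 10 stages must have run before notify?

Directly stated before notify: fetch and sign.
Archive reaches notify via archive → fetch → notify.
Scan reaches notify via scan → sign → notify.
Test reaches notify via test → sign → notify.
No chain forces lint (or any of the others) ahead of notify.
That's archive, fetch, scan, sign, and test — 5 in all.

5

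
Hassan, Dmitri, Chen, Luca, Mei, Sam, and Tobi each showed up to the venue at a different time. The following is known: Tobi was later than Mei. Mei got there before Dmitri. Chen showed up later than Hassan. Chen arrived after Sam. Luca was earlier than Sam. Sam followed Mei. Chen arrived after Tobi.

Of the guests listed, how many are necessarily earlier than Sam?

Directly stated before Sam: Luca and Mei.
No chain forces Dmitri (or any of the others) ahead of Sam.
That's Luca and Mei — 2 in all.

2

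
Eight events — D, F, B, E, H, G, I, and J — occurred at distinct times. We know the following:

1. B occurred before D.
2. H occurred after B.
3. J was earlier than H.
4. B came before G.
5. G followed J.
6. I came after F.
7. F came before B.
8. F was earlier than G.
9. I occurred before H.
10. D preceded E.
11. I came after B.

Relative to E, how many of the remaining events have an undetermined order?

4

Forced before E: B, D, and F.
That leaves G, H, I, and J with no forced order relative to E — 4.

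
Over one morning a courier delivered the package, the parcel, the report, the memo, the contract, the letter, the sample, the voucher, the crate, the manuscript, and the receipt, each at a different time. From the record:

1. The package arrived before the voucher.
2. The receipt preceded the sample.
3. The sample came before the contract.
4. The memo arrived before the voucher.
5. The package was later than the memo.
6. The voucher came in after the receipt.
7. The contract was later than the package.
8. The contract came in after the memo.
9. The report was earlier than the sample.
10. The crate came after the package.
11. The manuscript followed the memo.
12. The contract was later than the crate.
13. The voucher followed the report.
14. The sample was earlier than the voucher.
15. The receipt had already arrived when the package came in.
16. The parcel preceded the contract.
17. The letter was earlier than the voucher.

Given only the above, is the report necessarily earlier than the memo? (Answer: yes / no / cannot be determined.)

cannot be determined

No chain of stated constraints runs from the report to the memo, and none runs from the memo to the report either.
So the relative order of the report and the memo is not fixed by the given facts.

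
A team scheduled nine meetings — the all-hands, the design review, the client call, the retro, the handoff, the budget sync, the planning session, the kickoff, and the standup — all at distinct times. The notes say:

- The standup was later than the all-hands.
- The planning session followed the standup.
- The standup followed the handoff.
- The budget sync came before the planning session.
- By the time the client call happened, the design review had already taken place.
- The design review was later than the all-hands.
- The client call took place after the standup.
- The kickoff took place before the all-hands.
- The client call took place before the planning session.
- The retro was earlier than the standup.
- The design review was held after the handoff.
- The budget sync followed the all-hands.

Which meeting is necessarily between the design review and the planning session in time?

Tracing the constraints gives the design review → the client call → the planning session, so the client call sits after the design review and before the planning session.
No other meeting is forced both after the design review and before the planning session.

the client call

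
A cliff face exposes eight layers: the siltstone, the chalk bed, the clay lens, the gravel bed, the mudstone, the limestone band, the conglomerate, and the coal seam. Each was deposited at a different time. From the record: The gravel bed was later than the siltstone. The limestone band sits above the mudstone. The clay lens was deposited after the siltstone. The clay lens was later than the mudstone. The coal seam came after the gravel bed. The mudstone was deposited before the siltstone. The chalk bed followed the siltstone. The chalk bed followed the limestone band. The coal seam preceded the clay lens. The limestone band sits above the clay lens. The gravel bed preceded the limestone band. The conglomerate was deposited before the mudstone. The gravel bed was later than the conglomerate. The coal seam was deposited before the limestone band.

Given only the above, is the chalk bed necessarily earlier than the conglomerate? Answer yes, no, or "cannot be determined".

no

Tracing the constraints gives the conglomerate → the mudstone → the siltstone → the chalk bed, so the conglomerate must come before the chalk bed.
That means the chalk bed cannot be before the conglomerate.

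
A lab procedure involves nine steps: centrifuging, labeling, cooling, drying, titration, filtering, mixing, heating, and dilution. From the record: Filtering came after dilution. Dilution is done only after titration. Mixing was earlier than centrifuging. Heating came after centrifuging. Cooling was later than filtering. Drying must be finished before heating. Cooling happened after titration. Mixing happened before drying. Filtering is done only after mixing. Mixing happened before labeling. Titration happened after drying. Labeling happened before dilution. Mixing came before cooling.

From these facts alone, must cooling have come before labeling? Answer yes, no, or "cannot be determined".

Tracing the constraints gives labeling → dilution → filtering → cooling, so labeling must come before cooling.
That means cooling cannot be before labeling.

no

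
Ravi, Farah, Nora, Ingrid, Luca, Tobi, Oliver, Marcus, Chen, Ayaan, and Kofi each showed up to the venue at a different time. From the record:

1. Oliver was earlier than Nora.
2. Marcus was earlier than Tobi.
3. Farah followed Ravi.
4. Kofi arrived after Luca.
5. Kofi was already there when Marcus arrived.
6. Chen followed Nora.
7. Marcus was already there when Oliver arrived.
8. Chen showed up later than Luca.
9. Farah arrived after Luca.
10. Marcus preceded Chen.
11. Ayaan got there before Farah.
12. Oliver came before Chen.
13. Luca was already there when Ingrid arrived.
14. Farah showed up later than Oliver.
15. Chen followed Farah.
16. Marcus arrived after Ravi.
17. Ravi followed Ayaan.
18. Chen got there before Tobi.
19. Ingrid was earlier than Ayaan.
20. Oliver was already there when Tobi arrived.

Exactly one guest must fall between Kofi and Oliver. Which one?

Marcus

Tracing the constraints gives Kofi → Marcus → Oliver, so Marcus sits after Kofi and before Oliver.
No other guest is forced both after Kofi and before Oliver.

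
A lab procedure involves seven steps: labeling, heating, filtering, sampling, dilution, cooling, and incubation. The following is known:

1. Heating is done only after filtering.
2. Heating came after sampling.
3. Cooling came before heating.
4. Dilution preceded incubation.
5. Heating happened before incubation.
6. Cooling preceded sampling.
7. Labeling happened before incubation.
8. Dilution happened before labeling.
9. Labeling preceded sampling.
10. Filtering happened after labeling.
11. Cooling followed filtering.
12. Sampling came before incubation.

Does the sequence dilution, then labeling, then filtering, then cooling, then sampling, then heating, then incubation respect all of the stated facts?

Check each stated constraint against the proposed order — e.g. labeling is ahead of incubation; dilution is ahead of incubation. Every pair is in the required order; nothing is violated.

yes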